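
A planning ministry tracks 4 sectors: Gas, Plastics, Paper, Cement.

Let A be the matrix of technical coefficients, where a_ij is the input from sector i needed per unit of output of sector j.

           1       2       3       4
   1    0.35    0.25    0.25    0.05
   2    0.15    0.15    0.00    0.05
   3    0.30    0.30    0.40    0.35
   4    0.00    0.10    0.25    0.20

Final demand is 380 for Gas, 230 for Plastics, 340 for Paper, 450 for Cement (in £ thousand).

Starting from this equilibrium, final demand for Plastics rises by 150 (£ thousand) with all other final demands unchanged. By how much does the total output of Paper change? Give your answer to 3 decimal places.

I − A =
  [   0.65    -0.25    -0.25    -0.05]
  [  -0.15     0.85     0.00    -0.05]
  [  -0.30    -0.30     0.60    -0.35]
  [   0.00    -0.10    -0.25     0.80]
Compute the cofactors C_ij = (−1)^(i+j)·(3×3 minor ij) of I−A; the adjugate is their transpose:
adj(I−A) = Cᵀ =
  [ 0.326875   0.173625   0.182500   0.111125]
  [ 0.062625   0.191375   0.040000   0.033375]
  [ 0.243750   0.240250   0.408000   0.208750]
  [ 0.084000   0.099000   0.132500   0.234000]
det(I−A) = Σ_j (I−A)_1j·C_1j = (0.65)(0.326875) + (-0.25)(0.062625) + (-0.25)(0.243750) + (-0.05)(0.084000) = 0.131675
(I − A)⁻¹ = adj(I−A) / det(I−A) ≈
  [   2.4824     1.3186     1.3860     0.8439]
  [   0.4756     1.4534     0.3038     0.2535]
  [   1.8511     1.8246     3.0985     1.5853]
  [   0.6379     0.7519     1.0063     1.7771]
Δx = (I − A)⁻¹ Δd with Δd having +150 in the Plastics component and 0 elsewhere.
So Δx_3 = L_32 · (+150), where L_32 = adj(I−A)_32 / det(I−A) = 0.240250 / 0.131675.
Δx_3 = 0.240250 × (+150) / 0.131675 = 36.0375 / 0.131675 ≈ 273.685.

Δx_3 = 273.685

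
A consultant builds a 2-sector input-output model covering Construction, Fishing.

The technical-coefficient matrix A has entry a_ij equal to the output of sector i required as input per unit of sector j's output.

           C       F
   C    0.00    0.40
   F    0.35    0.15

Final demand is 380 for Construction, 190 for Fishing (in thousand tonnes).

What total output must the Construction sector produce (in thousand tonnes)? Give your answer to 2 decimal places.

I − A =
  [   1.00    -0.40]
  [  -0.35     0.85]
det(I−A) = (1.00)(0.85) − (-0.40)(-0.35) = 0.7100
adj(I−A) = [[0.85, 0.40], [0.35, 1.00]]
(I − A)⁻¹ = adj(I−A) / det(I−A) ≈
  [   1.1972     0.5634]
  [   0.4930     1.4085]
x = (I − A)⁻¹ d = adj(I−A)·d / det(I−A), with det(I−A) = 0.7100:
  x_C = (0.85·380 + 0.40·190) / 0.7100 = 399.00 / 0.7100 ≈ 561.97
  x_F = (0.35·380 + 1.00·190) / 0.7100 = 323.00 / 0.7100 ≈ 454.93

x_C = 561.97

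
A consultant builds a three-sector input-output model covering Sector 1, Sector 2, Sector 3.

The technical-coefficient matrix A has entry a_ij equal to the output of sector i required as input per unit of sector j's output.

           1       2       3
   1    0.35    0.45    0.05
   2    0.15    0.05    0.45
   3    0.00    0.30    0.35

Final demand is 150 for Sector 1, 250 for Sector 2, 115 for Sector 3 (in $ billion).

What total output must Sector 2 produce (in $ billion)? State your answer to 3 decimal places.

I − A =
  [   0.65    -0.45    -0.05]
  [  -0.15     0.95    -0.45]
  [   0.00    -0.30     0.65]
Cofactors of I−A, C_ij = (−1)^(i+j)·(minor ij) (rows/columns in the sector order above):
  C_11 = (0.95)(0.65) − (-0.45)(-0.30) = 0.4825
  C_12 = −[(-0.15)(0.65) − (-0.45)(0.00)] = 0.0975
  C_13 = (-0.15)(-0.30) − (0.95)(0.00) = 0.0450
  C_21 = −[(-0.45)(0.65) − (-0.05)(-0.30)] = 0.3075
  C_22 = (0.65)(0.65) − (-0.05)(0.00) = 0.4225
  C_23 = −[(0.65)(-0.30) − (-0.45)(0.00)] = 0.1950
  C_31 = (-0.45)(-0.45) − (-0.05)(0.95) = 0.2500
  C_32 = −[(0.65)(-0.45) − (-0.05)(-0.15)] = 0.3000
  C_33 = (0.65)(0.95) − (-0.45)(-0.15) = 0.5500
det(I−A) = Σ_j (I−A)_1j·C_1j = (0.65)(0.4825) + (-0.45)(0.0975) + (-0.05)(0.0450) = 0.2675
adj(I−A) = Cᵀ =
  [ 0.4825   0.3075   0.2500]
  [ 0.0975   0.4225   0.3000]
  [ 0.0450   0.1950   0.5500]
(I − A)⁻¹ = adj(I−A) / det(I−A) ≈
  [   1.8037     1.1495     0.9346]
  [   0.3645     1.5794     1.1215]
  [   0.1682     0.7290     2.0561]
x = (I − A)⁻¹ d = adj(I−A)·d / det(I−A), with det(I−A) = 0.2675:
  x_1 = (0.4825·150 + 0.3075·250 + 0.2500·115) / 0.2675 = 178.00 / 0.2675 ≈ 665.421
  x_2 = (0.0975·150 + 0.4225·250 + 0.3000·115) / 0.2675 = 154.75 / 0.2675 ≈ 578.505
  x_3 = (0.0450·150 + 0.1950·250 + 0.5500·115) / 0.2675 = 118.75 / 0.2675 ≈ 443.925

x_2 = 578.505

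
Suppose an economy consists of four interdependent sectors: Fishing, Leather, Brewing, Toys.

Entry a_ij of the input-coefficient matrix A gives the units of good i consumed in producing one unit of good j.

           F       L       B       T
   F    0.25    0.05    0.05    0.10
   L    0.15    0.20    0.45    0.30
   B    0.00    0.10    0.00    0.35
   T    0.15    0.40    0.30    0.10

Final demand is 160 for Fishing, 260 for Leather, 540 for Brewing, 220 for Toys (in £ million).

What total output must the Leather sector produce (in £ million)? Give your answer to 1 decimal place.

I − A =
  [   0.75    -0.05    -0.05    -0.10]
  [  -0.15     0.80    -0.45    -0.30]
  [   0.00    -0.10     1.00    -0.35]
  [  -0.15    -0.40    -0.30     0.90]
Compute the cofactors C_ij = (−1)^(i+j)·(3×3 minor ij) of I−A; the adjugate is their transpose:
adj(I−A) = Cᵀ =
  [ 0.403500   0.094250   0.096750   0.113875]
  [ 0.187875   0.578625   0.378000   0.360750]
  [ 0.081000   0.173625   0.423000   0.231375]
  [ 0.177750   0.330750   0.325125   0.558000]
det(I−A) = Σ_j (I−A)_1j·C_1j = (0.75)(0.403500) + (-0.05)(0.187875) + (-0.05)(0.081000) + (-0.10)(0.177750) = 0.27140625
(I − A)⁻¹ = adj(I−A) / det(I−A) ≈
  [   1.4867     0.3473     0.3565     0.4196]
  [   0.6922     2.1320     1.3927     1.3292]
  [   0.2984     0.6397     1.5585     0.8525]
  [   0.6549     1.2187     1.1979     2.0560]
x = (I − A)⁻¹ d = adj(I−A)·d / det(I−A), with det(I−A) = 0.27140625:
  x_F = (0.403500·160 + 0.094250·260 + 0.096750·540 + 0.113875·220) / 0.27140625 = 166.3625 / 0.27140625 ≈ 613.0
  x_L = (0.187875·160 + 0.578625·260 + 0.378000·540 + 0.360750·220) / 0.27140625 = 463.9875 / 0.27140625 ≈ 1709.6
  x_B = (0.081000·160 + 0.173625·260 + 0.423000·540 + 0.231375·220) / 0.27140625 = 337.425 / 0.27140625 ≈ 1243.2
  x_T = (0.177750·160 + 0.330750·260 + 0.325125·540 + 0.558000·220) / 0.27140625 = 412.7625 / 0.27140625 ≈ 1520.8

x_L = 1709.6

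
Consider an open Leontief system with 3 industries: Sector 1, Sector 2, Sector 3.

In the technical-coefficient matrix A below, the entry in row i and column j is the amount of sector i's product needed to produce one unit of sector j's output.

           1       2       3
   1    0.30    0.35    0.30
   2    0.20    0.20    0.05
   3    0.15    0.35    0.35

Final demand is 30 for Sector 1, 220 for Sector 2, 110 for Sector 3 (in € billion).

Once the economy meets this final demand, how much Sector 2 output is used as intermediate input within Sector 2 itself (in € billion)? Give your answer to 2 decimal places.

z_22 = 84.97

I − A =
  [   0.70    -0.35    -0.30]
  [  -0.20     0.80    -0.05]
  [  -0.15    -0.35     0.65]
Cofactors of I−A, C_ij = (−1)^(i+j)·(minor ij) (rows/columns in the sector order above):
  C_11 = (0.80)(0.65) − (-0.05)(-0.35) = 0.5025
  C_12 = −[(-0.20)(0.65) − (-0.05)(-0.15)] = 0.1375
  C_13 = (-0.20)(-0.35) − (0.80)(-0.15) = 0.1900
  C_21 = −[(-0.35)(0.65) − (-0.30)(-0.35)] = 0.3325
  C_22 = (0.70)(0.65) − (-0.30)(-0.15) = 0.4100
  C_23 = −[(0.70)(-0.35) − (-0.35)(-0.15)] = 0.2975
  C_31 = (-0.35)(-0.05) − (-0.30)(0.80) = 0.2575
  C_32 = −[(0.70)(-0.05) − (-0.30)(-0.20)] = 0.0950
  C_33 = (0.70)(0.80) − (-0.35)(-0.20) = 0.4900
det(I−A) = Σ_j (I−A)_1j·C_1j = (0.70)(0.5025) + (-0.35)(0.1375) + (-0.30)(0.1900) = 0.246625
adj(I−A) = Cᵀ =
  [ 0.5025   0.3325   0.2575]
  [ 0.1375   0.4100   0.0950]
  [ 0.1900   0.2975   0.4900]
(I − A)⁻¹ = adj(I−A) / det(I−A) ≈
  [   2.0375     1.3482     1.0441]
  [   0.5575     1.6624     0.3852]
  [   0.7704     1.2063     1.9868]
First solve x = (I − A)⁻¹ d = adj(I−A)·d / det(I−A); in particular x_2 = (0.1375·30 + 0.4100·220 + 0.0950·110) / 0.246625 = 104.775 / 0.246625 ≈ 424.8353.
Intermediate flow from 2 to 2: z_22 = a_22 · x_2 = 0.20 × 104.775 / 0.246625 = 20.955 / 0.246625 ≈ 84.97.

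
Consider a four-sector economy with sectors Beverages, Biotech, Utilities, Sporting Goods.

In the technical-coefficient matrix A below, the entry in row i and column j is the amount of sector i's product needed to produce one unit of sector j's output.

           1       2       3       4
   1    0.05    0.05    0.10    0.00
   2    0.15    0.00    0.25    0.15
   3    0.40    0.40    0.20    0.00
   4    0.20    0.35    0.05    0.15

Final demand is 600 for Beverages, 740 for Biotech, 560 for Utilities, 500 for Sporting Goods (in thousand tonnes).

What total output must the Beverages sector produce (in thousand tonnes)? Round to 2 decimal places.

x_1 = 923.02

I − A =
  [   0.95    -0.05    -0.10     0.00]
  [  -0.15     1.00    -0.25    -0.15]
  [  -0.40    -0.40     0.80     0.00]
  [  -0.20    -0.35    -0.05     0.85]
Compute the cofactors C_ij = (−1)^(i+j)·(3×3 minor ij) of I−A; the adjugate is their transpose:
adj(I−A) = Cᵀ =
  [ 0.55000   0.06800   0.09075   0.01200]
  [ 0.21400   0.61200   0.22475   0.10800]
  [ 0.38200   0.34000   0.74975   0.06000]
  [ 0.24000   0.28800   0.15800   0.60800]
det(I−A) = Σ_j (I−A)_1j·C_1j = (0.95)(0.55000) + (-0.05)(0.21400) + (-0.10)(0.38200) + (0.00)(0.24000) = 0.4736
(I − A)⁻¹ = adj(I−A) / det(I−A) ≈
  [   1.1613     0.1436     0.1916     0.0253]
  [   0.4519     1.2922     0.4746     0.2280]
  [   0.8066     0.7179     1.5831     0.1267]
  [   0.5068     0.6081     0.3336     1.2838]
x = (I − A)⁻¹ d = adj(I−A)·d / det(I−A), with det(I−A) = 0.4736:
  x_1 = (0.55000·600 + 0.06800·740 + 0.09075·560 + 0.01200·500) / 0.4736 = 437.14 / 0.4736 ≈ 923.02
  x_2 = (0.21400·600 + 0.61200·740 + 0.22475·560 + 0.10800·500) / 0.4736 = 761.14 / 0.4736 ≈ 1607.14
  x_3 = (0.38200·600 + 0.34000·740 + 0.74975·560 + 0.06000·500) / 0.4736 = 930.66 / 0.4736 ≈ 1965.08
  x_4 = (0.24000·600 + 0.28800·740 + 0.15800·560 + 0.60800·500) / 0.4736 = 749.60 / 0.4736 ≈ 1582.77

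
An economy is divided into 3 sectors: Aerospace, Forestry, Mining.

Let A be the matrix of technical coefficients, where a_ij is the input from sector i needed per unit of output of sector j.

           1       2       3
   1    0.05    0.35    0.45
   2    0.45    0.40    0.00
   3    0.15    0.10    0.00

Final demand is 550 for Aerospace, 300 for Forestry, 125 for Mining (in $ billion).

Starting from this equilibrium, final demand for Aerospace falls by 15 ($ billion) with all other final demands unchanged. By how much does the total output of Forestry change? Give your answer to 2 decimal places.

I − A =
  [   0.95    -0.35    -0.45]
  [  -0.45     0.60     0.00]
  [  -0.15    -0.10     1.00]
Cofactors of I−A, C_ij = (−1)^(i+j)·(minor ij) (rows/columns in the sector order above):
  C_11 = (0.60)(1.00) − (0.00)(-0.10) = 0.6000
  C_12 = −[(-0.45)(1.00) − (0.00)(-0.15)] = 0.4500
  C_13 = (-0.45)(-0.10) − (0.60)(-0.15) = 0.1350
  C_21 = −[(-0.35)(1.00) − (-0.45)(-0.10)] = 0.3950
  C_22 = (0.95)(1.00) − (-0.45)(-0.15) = 0.8825
  C_23 = −[(0.95)(-0.10) − (-0.35)(-0.15)] = 0.1475
  C_31 = (-0.35)(0.00) − (-0.45)(0.60) = 0.2700
  C_32 = −[(0.95)(0.00) − (-0.45)(-0.45)] = 0.2025
  C_33 = (0.95)(0.60) − (-0.35)(-0.45) = 0.4125
det(I−A) = Σ_j (I−A)_1j·C_1j = (0.95)(0.6000) + (-0.35)(0.4500) + (-0.45)(0.1350) = 0.35175
adj(I−A) = Cᵀ =
  [ 0.6000   0.3950   0.2700]
  [ 0.4500   0.8825   0.2025]
  [ 0.1350   0.1475   0.4125]
(I − A)⁻¹ = adj(I−A) / det(I−A) ≈
  [   1.7058     1.1230     0.7676]
  [   1.2793     2.5089     0.5757]
  [   0.3838     0.4193     1.1727]
Δx = (I − A)⁻¹ Δd with Δd having -15 in the Aerospace component and 0 elsewhere.
So Δx_2 = L_21 · (-15), where L_21 = adj(I−A)_21 / det(I−A) = 0.4500 / 0.35175.
Δx_2 = 0.4500 × (-15) / 0.35175 = -6.75 / 0.35175 ≈ -19.19.

Δx_2 = -19.19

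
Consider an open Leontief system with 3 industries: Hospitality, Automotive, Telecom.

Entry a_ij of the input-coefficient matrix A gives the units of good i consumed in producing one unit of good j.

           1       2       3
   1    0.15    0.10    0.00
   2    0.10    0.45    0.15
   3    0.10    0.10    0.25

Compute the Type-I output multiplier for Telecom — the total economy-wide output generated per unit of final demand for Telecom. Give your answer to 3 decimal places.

m_3 = 1.824

I − A =
  [   0.85    -0.10     0.00]
  [  -0.10     0.55    -0.15]
  [  -0.10    -0.10     0.75]
Cofactors of I−A, C_ij = (−1)^(i+j)·(minor ij) (rows/columns in the sector order above):
  C_11 = (0.55)(0.75) − (-0.15)(-0.10) = 0.3975
  C_12 = −[(-0.10)(0.75) − (-0.15)(-0.10)] = 0.0900
  C_13 = (-0.10)(-0.10) − (0.55)(-0.10) = 0.0650
  C_21 = −[(-0.10)(0.75) − (0.00)(-0.10)] = 0.0750
  C_22 = (0.85)(0.75) − (0.00)(-0.10) = 0.6375
  C_23 = −[(0.85)(-0.10) − (-0.10)(-0.10)] = 0.0950
  C_31 = (-0.10)(-0.15) − (0.00)(0.55) = 0.0150
  C_32 = −[(0.85)(-0.15) − (0.00)(-0.10)] = 0.1275
  C_33 = (0.85)(0.55) − (-0.10)(-0.10) = 0.4575
det(I−A) = Σ_j (I−A)_1j·C_1j = (0.85)(0.3975) + (-0.10)(0.0900) + (0.00)(0.0650) = 0.328875
adj(I−A) = Cᵀ =
  [ 0.3975   0.0750   0.0150]
  [ 0.0900   0.6375   0.1275]
  [ 0.0650   0.0950   0.4575]
(I − A)⁻¹ = adj(I−A) / det(I−A) ≈
  [   1.2087     0.2281     0.0456]
  [   0.2737     1.9384     0.3877]
  [   0.1976     0.2889     1.3911]
The output multiplier for sector j is the column-j sum of the Leontief inverse (I − A)⁻¹ = adj(I−A) / det(I−A).
Column 3 of adj(I−A): (0.0150, 0.1275, 0.4575); det(I−A) = 0.328875.
m_3 = (0.0150 + 0.1275 + 0.4575) / 0.328875 = 0.60 / 0.328875 ≈ 1.824.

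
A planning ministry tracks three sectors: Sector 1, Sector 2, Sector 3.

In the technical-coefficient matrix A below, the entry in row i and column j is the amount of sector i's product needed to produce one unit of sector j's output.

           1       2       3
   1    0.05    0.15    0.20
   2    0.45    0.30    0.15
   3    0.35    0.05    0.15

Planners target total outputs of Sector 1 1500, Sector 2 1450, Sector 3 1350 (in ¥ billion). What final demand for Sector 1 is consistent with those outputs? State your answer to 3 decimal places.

d_1 = 937.500

I − A =
  [   0.95    -0.15    -0.20]
  [  -0.45     0.70    -0.15]
  [  -0.35    -0.05     0.85]
d = (I − A) x:
  d_1 = (+0.95)·1500 + (-0.15)·1450 + (-0.20)·1350 = 937.500
  d_2 = (-0.45)·1500 + (+0.70)·1450 + (-0.15)·1350 = 137.500
  d_3 = (-0.35)·1500 + (-0.05)·1450 + (+0.85)·1350 = 550.000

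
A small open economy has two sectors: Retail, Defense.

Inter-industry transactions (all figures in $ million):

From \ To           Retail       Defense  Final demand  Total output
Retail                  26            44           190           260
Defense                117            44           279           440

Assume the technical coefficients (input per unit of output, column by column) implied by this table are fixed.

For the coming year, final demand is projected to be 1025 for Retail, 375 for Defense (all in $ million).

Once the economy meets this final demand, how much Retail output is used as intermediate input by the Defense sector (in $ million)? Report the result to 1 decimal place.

Technical coefficients a_ij = z_ij / X_j:
  a_RR = 26/260 = 0.10, a_DR = 117/260 = 0.45
  a_RD = 44/440 = 0.10, a_DD = 44/440 = 0.10
I − A =
  [   0.90    -0.10]
  [  -0.45     0.90]
det(I−A) = (0.90)(0.90) − (-0.10)(-0.45) = 0.7650
adj(I−A) = [[0.90, 0.10], [0.45, 0.90]]
(I − A)⁻¹ = adj(I−A) / det(I−A) ≈
  [   1.1765     0.1307]
  [   0.5882     1.1765]
First solve x = (I − A)⁻¹ d = adj(I−A)·d / det(I−A); in particular x_D = (0.45·1025 + 0.90·375) / 0.7650 = 798.75 / 0.7650 ≈ 1044.118.
Intermediate flow from R to D: z_RD = a_RD · x_D = 0.10 × 798.75 / 0.7650 = 79.875 / 0.7650 ≈ 104.4.

z_RD = 104.4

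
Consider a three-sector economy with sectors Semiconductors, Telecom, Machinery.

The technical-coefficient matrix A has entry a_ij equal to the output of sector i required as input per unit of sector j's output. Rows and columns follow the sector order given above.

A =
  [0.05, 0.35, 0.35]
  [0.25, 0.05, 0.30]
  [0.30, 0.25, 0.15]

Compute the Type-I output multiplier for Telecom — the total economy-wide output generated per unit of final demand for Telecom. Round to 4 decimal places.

m_T = 3.0531

I − A =
  [   0.95    -0.35    -0.35]
  [  -0.25     0.95    -0.30]
  [  -0.30    -0.25     0.85]
Cofactors of I−A, C_ij = (−1)^(i+j)·(minor ij) (rows/columns in the sector order above):
  C_11 = (0.95)(0.85) − (-0.30)(-0.25) = 0.7325
  C_12 = −[(-0.25)(0.85) − (-0.30)(-0.30)] = 0.3025
  C_13 = (-0.25)(-0.25) − (0.95)(-0.30) = 0.3475
  C_21 = −[(-0.35)(0.85) − (-0.35)(-0.25)] = 0.3850
  C_22 = (0.95)(0.85) − (-0.35)(-0.30) = 0.7025
  C_23 = −[(0.95)(-0.25) − (-0.35)(-0.30)] = 0.3425
  C_31 = (-0.35)(-0.30) − (-0.35)(0.95) = 0.4375
  C_32 = −[(0.95)(-0.30) − (-0.35)(-0.25)] = 0.3725
  C_33 = (0.95)(0.95) − (-0.35)(-0.25) = 0.8150
det(I−A) = Σ_j (I−A)_1j·C_1j = (0.95)(0.7325) + (-0.35)(0.3025) + (-0.35)(0.3475) = 0.468375
adj(I−A) = Cᵀ =
  [ 0.7325   0.3850   0.4375]
  [ 0.3025   0.7025   0.3725]
  [ 0.3475   0.3425   0.8150]
(I − A)⁻¹ = adj(I−A) / det(I−A) ≈
  [   1.56392     0.82199     0.93408]
  [   0.64585     1.49987     0.79530]
  [   0.74193     0.73125     1.74006]
The output multiplier for sector j is the column-j sum of the Leontief inverse (I − A)⁻¹ = adj(I−A) / det(I−A).
Column T of adj(I−A): (0.3850, 0.7025, 0.3425); det(I−A) = 0.468375.
m_T = (0.3850 + 0.7025 + 0.3425) / 0.468375 = 1.43 / 0.468375 ≈ 3.0531.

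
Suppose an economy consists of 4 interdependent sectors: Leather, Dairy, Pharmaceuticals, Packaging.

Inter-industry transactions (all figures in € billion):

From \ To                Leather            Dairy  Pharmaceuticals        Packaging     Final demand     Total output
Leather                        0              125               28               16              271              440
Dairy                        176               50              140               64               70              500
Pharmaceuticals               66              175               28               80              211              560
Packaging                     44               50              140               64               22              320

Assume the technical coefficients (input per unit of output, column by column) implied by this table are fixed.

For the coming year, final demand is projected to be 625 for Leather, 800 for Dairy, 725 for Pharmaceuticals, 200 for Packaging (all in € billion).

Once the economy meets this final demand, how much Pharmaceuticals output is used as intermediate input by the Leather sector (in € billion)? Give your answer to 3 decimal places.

Technical coefficients a_ij = z_ij / X_j:
  a_11 = 0/440 = 0.00, a_21 = 176/440 = 0.40, a_31 = 66/440 = 0.15, a_41 = 44/440 = 0.10
  a_12 = 125/500 = 0.25, a_22 = 50/500 = 0.10, a_32 = 175/500 = 0.35, a_42 = 50/500 = 0.10
  a_13 = 28/560 = 0.05, a_23 = 140/560 = 0.25, a_33 = 28/560 = 0.05, a_43 = 140/560 = 0.25
  a_14 = 16/320 = 0.05, a_24 = 64/320 = 0.20, a_34 = 80/320 = 0.25, a_44 = 64/320 = 0.20
I − A =
  [   1.00    -0.25    -0.05    -0.05]
  [  -0.40     0.90    -0.25    -0.20]
  [  -0.15    -0.35     0.95    -0.25]
  [  -0.10    -0.10    -0.25     0.80]
Compute the cofactors C_ij = (−1)^(i+j)·(3×3 minor ij) of I−A; the adjugate is their transpose:
adj(I−A) = Cᵀ =
  [ 0.515000   0.198750   0.110000   0.116250]
  [ 0.341750   0.683625   0.270750   0.276875]
  [ 0.256500   0.340250   0.608500   0.291250]
  [ 0.187250   0.216625   0.237750   0.649375]
det(I−A) = Σ_j (I−A)_1j·C_1j = (1.00)(0.515000) + (-0.25)(0.341750) + (-0.05)(0.256500) + (-0.05)(0.187250) = 0.407375
(I − A)⁻¹ = adj(I−A) / det(I−A) ≈
  [   1.2642     0.4879     0.2700     0.2854]
  [   0.8389     1.6781     0.6646     0.6797]
  [   0.6296     0.8352     1.4937     0.7149]
  [   0.4597     0.5318     0.5836     1.5940]
First solve x = (I − A)⁻¹ d = adj(I−A)·d / det(I−A); in particular x_1 = (0.515000·625 + 0.198750·800 + 0.110000·725 + 0.116250·200) / 0.407375 = 583.875 / 0.407375 ≈ 1433.26174.
Intermediate flow from 3 to 1: z_31 = a_31 · x_1 = 0.15 × 583.875 / 0.407375 = 87.58125 / 0.407375 ≈ 214.989.

z_31 = 214.989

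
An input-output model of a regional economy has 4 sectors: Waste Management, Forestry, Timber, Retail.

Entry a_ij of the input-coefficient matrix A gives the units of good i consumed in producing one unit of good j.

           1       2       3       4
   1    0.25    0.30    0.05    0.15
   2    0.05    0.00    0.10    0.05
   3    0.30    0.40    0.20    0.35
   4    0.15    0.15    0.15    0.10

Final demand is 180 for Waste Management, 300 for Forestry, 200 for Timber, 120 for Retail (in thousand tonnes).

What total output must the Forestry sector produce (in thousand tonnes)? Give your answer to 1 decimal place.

x_2 = 437.9

I − A =
  [   0.75    -0.30    -0.05    -0.15]
  [  -0.05     1.00    -0.10    -0.05]
  [  -0.30    -0.40     0.80    -0.35]
  [  -0.15    -0.15    -0.15     0.90]
Compute the cofactors C_ij = (−1)^(i+j)·(3×3 minor ij) of I−A; the adjugate is their transpose:
adj(I−A) = Cᵀ =
  [ 0.617250   0.247875   0.098625   0.155000]
  [ 0.073875   0.459750   0.074625   0.066875]
  [ 0.343875   0.403875   0.630000   0.324750]
  [ 0.172500   0.185250   0.133875   0.533000]
det(I−A) = Σ_j (I−A)_1j·C_1j = (0.75)(0.617250) + (-0.30)(0.073875) + (-0.05)(0.343875) + (-0.15)(0.172500) = 0.39770625
(I − A)⁻¹ = adj(I−A) / det(I−A) ≈
  [   1.5520     0.6233     0.2480     0.3897]
  [   0.1858     1.1560     0.1876     0.1682]
  [   0.8646     1.0155     1.5841     0.8166]
  [   0.4337     0.4658     0.3366     1.3402]
x = (I − A)⁻¹ d = adj(I−A)·d / det(I−A), with det(I−A) = 0.39770625:
  x_1 = (0.617250·180 + 0.247875·300 + 0.098625·200 + 0.155000·120) / 0.39770625 = 223.7925 / 0.39770625 ≈ 562.7
  x_2 = (0.073875·180 + 0.459750·300 + 0.074625·200 + 0.066875·120) / 0.39770625 = 174.1725 / 0.39770625 ≈ 437.9
  x_3 = (0.343875·180 + 0.403875·300 + 0.630000·200 + 0.324750·120) / 0.39770625 = 348.03 / 0.39770625 ≈ 875.1
  x_4 = (0.172500·180 + 0.185250·300 + 0.133875·200 + 0.533000·120) / 0.39770625 = 177.36 / 0.39770625 ≈ 446.0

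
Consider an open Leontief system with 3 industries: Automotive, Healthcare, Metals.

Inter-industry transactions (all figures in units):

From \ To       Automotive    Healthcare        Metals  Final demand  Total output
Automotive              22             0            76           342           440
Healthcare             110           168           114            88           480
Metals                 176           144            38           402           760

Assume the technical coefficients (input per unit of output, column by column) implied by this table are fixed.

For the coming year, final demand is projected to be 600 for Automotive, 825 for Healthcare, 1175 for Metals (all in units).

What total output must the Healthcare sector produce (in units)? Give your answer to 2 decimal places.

x_2 = 2129.56

Technical coefficients a_ij = z_ij / X_j:
  a_11 = 22/440 = 0.05, a_21 = 110/440 = 0.25, a_31 = 176/440 = 0.40
  a_12 = 0/480 = 0.00, a_22 = 168/480 = 0.35, a_32 = 144/480 = 0.30
  a_13 = 76/760 = 0.10, a_23 = 114/760 = 0.15, a_33 = 38/760 = 0.05
I − A =
  [   0.95     0.00    -0.10]
  [  -0.25     0.65    -0.15]
  [  -0.40    -0.30     0.95]
Cofactors of I−A, C_ij = (−1)^(i+j)·(minor ij) (rows/columns in the sector order above):
  C_11 = (0.65)(0.95) − (-0.15)(-0.30) = 0.5725
  C_12 = −[(-0.25)(0.95) − (-0.15)(-0.40)] = 0.2975
  C_13 = (-0.25)(-0.30) − (0.65)(-0.40) = 0.3350
  C_21 = −[(0.00)(0.95) − (-0.10)(-0.30)] = 0.0300
  C_22 = (0.95)(0.95) − (-0.10)(-0.40) = 0.8625
  C_23 = −[(0.95)(-0.30) − (0.00)(-0.40)] = 0.2850
  C_31 = (0.00)(-0.15) − (-0.10)(0.65) = 0.0650
  C_32 = −[(0.95)(-0.15) − (-0.10)(-0.25)] = 0.1675
  C_33 = (0.95)(0.65) − (0.00)(-0.25) = 0.6175
det(I−A) = Σ_j (I−A)_1j·C_1j = (0.95)(0.5725) + (0.00)(0.2975) + (-0.10)(0.3350) = 0.510375
adj(I−A) = Cᵀ =
  [ 0.5725   0.0300   0.0650]
  [ 0.2975   0.8625   0.1675]
  [ 0.3350   0.2850   0.6175]
(I − A)⁻¹ = adj(I−A) / det(I−A) ≈
  [   1.1217     0.0588     0.1274]
  [   0.5829     1.6899     0.3282]
  [   0.6564     0.5584     1.2099]
x = (I − A)⁻¹ d = adj(I−A)·d / det(I−A), with det(I−A) = 0.510375:
  x_1 = (0.5725·600 + 0.0300·825 + 0.0650·1175) / 0.510375 = 444.625 / 0.510375 ≈ 871.17
  x_2 = (0.2975·600 + 0.8625·825 + 0.1675·1175) / 0.510375 = 1086.875 / 0.510375 ≈ 2129.56
  x_3 = (0.3350·600 + 0.2850·825 + 0.6175·1175) / 0.510375 = 1161.6875 / 0.510375 ≈ 2276.14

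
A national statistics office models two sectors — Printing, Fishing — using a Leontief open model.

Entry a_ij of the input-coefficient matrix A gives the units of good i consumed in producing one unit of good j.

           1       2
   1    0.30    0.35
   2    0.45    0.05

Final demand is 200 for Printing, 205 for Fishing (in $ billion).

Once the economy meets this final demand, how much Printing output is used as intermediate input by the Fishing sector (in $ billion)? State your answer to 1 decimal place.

z_12 = 161.0

I − A =
  [   0.70    -0.35]
  [  -0.45     0.95]
det(I−A) = (0.70)(0.95) − (-0.35)(-0.45) = 0.5075
adj(I−A) = [[0.95, 0.35], [0.45, 0.70]]
(I − A)⁻¹ = adj(I−A) / det(I−A) ≈
  [   1.8719     0.6897]
  [   0.8867     1.3793]
First solve x = (I − A)⁻¹ d = adj(I−A)·d / det(I−A); in particular x_2 = (0.45·200 + 0.70·205) / 0.5075 = 233.50 / 0.5075 ≈ 460.099.
Intermediate flow from 1 to 2: z_12 = a_12 · x_2 = 0.35 × 233.50 / 0.5075 = 81.725 / 0.5075 ≈ 161.0.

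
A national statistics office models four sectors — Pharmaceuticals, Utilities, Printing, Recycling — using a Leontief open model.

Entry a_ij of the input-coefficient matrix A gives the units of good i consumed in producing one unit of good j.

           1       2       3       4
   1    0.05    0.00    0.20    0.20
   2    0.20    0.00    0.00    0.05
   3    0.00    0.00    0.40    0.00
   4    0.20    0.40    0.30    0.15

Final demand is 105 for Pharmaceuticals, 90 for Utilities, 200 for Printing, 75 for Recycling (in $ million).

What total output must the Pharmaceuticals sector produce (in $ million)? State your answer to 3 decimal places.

I − A =
  [   0.95     0.00    -0.20    -0.20]
  [  -0.20     1.00     0.00    -0.05]
  [   0.00     0.00     0.60     0.00]
  [  -0.20    -0.40    -0.30     0.85]
Compute the cofactors C_ij = (−1)^(i+j)·(3×3 minor ij) of I−A; the adjugate is their transpose:
adj(I−A) = Cᵀ =
  [ 0.49800   0.04800   0.22600   0.12000]
  [ 0.10800   0.46050   0.06225   0.05250]
  [ 0.00000   0.00000   0.73250   0.00000]
  [ 0.16800   0.22800   0.34100   0.57000]
det(I−A) = Σ_j (I−A)_1j·C_1j = (0.95)(0.49800) + (0.00)(0.10800) + (-0.20)(0.00000) + (-0.20)(0.16800) = 0.4395
(I − A)⁻¹ = adj(I−A) / det(I−A) ≈
  [   1.1331     0.1092     0.5142     0.2730]
  [   0.2457     1.0478     0.1416     0.1195]
  [   0.0000     0.0000     1.6667     0.0000]
  [   0.3823     0.5188     0.7759     1.2969]
x = (I − A)⁻¹ d = adj(I−A)·d / det(I−A), with det(I−A) = 0.4395:
  x_1 = (0.49800·105 + 0.04800·90 + 0.22600·200 + 0.12000·75) / 0.4395 = 110.81 / 0.4395 ≈ 252.127
  x_2 = (0.10800·105 + 0.46050·90 + 0.06225·200 + 0.05250·75) / 0.4395 = 69.1725 / 0.4395 ≈ 157.389
  x_3 = (0.00000·105 + 0.00000·90 + 0.73250·200 + 0.00000·75) / 0.4395 = 146.50 / 0.4395 ≈ 333.333
  x_4 = (0.16800·105 + 0.22800·90 + 0.34100·200 + 0.57000·75) / 0.4395 = 149.11 / 0.4395 ≈ 339.272

x_1 = 252.127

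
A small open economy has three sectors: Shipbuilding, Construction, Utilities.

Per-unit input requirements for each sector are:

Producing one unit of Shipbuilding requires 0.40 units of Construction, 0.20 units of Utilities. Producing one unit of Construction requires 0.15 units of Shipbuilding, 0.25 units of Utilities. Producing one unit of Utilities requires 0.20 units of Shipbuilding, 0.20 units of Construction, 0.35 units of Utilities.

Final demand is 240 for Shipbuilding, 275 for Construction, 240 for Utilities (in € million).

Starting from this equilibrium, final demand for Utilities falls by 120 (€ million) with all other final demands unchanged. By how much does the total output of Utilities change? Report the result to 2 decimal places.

Δx_3 = -227.88

I − A =
  [   1.00    -0.15    -0.20]
  [  -0.40     1.00    -0.20]
  [  -0.20    -0.25     0.65]
Cofactors of I−A, C_ij = (−1)^(i+j)·(minor ij) (rows/columns in the sector order above):
  C_11 = (1.00)(0.65) − (-0.20)(-0.25) = 0.6000
  C_12 = −[(-0.40)(0.65) − (-0.20)(-0.20)] = 0.3000
  C_13 = (-0.40)(-0.25) − (1.00)(-0.20) = 0.3000
  C_21 = −[(-0.15)(0.65) − (-0.20)(-0.25)] = 0.1475
  C_22 = (1.00)(0.65) − (-0.20)(-0.20) = 0.6100
  C_23 = −[(1.00)(-0.25) − (-0.15)(-0.20)] = 0.2800
  C_31 = (-0.15)(-0.20) − (-0.20)(1.00) = 0.2300
  C_32 = −[(1.00)(-0.20) − (-0.20)(-0.40)] = 0.2800
  C_33 = (1.00)(1.00) − (-0.15)(-0.40) = 0.9400
det(I−A) = Σ_j (I−A)_1j·C_1j = (1.00)(0.6000) + (-0.15)(0.3000) + (-0.20)(0.3000) = 0.4950
adj(I−A) = Cᵀ =
  [ 0.6000   0.1475   0.2300]
  [ 0.3000   0.6100   0.2800]
  [ 0.3000   0.2800   0.9400]
(I − A)⁻¹ = adj(I−A) / det(I−A) ≈
  [   1.2121     0.2980     0.4646]
  [   0.6061     1.2323     0.5657]
  [   0.6061     0.5657     1.8990]
Δx = (I − A)⁻¹ Δd with Δd having -120 in the Utilities component and 0 elsewhere.
So Δx_3 = L_33 · (-120), where L_33 = adj(I−A)_33 / det(I−A) = 0.9400 / 0.4950.
Δx_3 = 0.9400 × (-120) / 0.4950 = -112.80 / 0.4950 ≈ -227.88.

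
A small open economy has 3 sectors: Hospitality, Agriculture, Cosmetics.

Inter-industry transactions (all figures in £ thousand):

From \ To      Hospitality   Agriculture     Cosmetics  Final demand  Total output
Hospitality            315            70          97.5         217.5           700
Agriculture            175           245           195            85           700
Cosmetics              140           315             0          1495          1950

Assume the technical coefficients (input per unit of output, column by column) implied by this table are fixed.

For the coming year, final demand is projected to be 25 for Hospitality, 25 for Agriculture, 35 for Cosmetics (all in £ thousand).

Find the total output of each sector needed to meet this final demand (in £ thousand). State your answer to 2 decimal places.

x_H = 67.01, x_A = 77.01, x_C = 83.06

Technical coefficients a_ij = z_ij / X_j:
  a_HH = 315/700 = 0.45, a_AH = 175/700 = 0.25, a_CH = 140/700 = 0.20
  a_HA = 70/700 = 0.10, a_AA = 245/700 = 0.35, a_CA = 315/700 = 0.45
  a_HC = 97.5/1950 = 0.05, a_AC = 195/1950 = 0.10, a_CC = 0/1950 = 0.00
I − A =
  [   0.55    -0.10    -0.05]
  [  -0.25     0.65    -0.10]
  [  -0.20    -0.45     1.00]
Cofactors of I−A, C_ij = (−1)^(i+j)·(minor ij) (rows/columns in the sector order above):
  C_11 = (0.65)(1.00) − (-0.10)(-0.45) = 0.6050
  C_12 = −[(-0.25)(1.00) − (-0.10)(-0.20)] = 0.2700
  C_13 = (-0.25)(-0.45) − (0.65)(-0.20) = 0.2425
  C_21 = −[(-0.10)(1.00) − (-0.05)(-0.45)] = 0.1225
  C_22 = (0.55)(1.00) − (-0.05)(-0.20) = 0.5400
  C_23 = −[(0.55)(-0.45) − (-0.10)(-0.20)] = 0.2675
  C_31 = (-0.10)(-0.10) − (-0.05)(0.65) = 0.0425
  C_32 = −[(0.55)(-0.10) − (-0.05)(-0.25)] = 0.0675
  C_33 = (0.55)(0.65) − (-0.10)(-0.25) = 0.3325
det(I−A) = Σ_j (I−A)_1j·C_1j = (0.55)(0.6050) + (-0.10)(0.2700) + (-0.05)(0.2425) = 0.293625
adj(I−A) = Cᵀ =
  [ 0.6050   0.1225   0.0425]
  [ 0.2700   0.5400   0.0675]
  [ 0.2425   0.2675   0.3325]
(I − A)⁻¹ = adj(I−A) / det(I−A) ≈
  [   2.0605     0.4172     0.1447]
  [   0.9195     1.8391     0.2299]
  [   0.8259     0.9110     1.1324]
x = (I − A)⁻¹ d = adj(I−A)·d / det(I−A), with det(I−A) = 0.293625:
  x_H = (0.6050·25 + 0.1225·25 + 0.0425·35) / 0.293625 = 19.675 / 0.293625 ≈ 67.01
  x_A = (0.2700·25 + 0.5400·25 + 0.0675·35) / 0.293625 = 22.6125 / 0.293625 ≈ 77.01
  x_C = (0.2425·25 + 0.2675·25 + 0.3325·35) / 0.293625 = 24.3875 / 0.293625 ≈ 83.06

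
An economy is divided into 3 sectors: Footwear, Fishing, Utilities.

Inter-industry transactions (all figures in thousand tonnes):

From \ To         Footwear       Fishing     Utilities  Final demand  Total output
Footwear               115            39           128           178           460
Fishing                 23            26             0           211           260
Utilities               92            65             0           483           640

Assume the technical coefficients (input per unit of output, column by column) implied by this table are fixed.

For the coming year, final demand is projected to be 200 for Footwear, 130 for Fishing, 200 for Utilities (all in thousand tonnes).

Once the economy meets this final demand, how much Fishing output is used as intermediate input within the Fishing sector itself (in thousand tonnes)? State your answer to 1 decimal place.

Technical coefficients a_ij = z_ij / X_j:
  a_11 = 115/460 = 0.25, a_21 = 23/460 = 0.05, a_31 = 92/460 = 0.20
  a_12 = 39/260 = 0.15, a_22 = 26/260 = 0.10, a_32 = 65/260 = 0.25
  a_13 = 128/640 = 0.20, a_23 = 0/640 = 0.00, a_33 = 0/640 = 0.00
I − A =
  [   0.75    -0.15    -0.20]
  [  -0.05     0.90     0.00]
  [  -0.20    -0.25     1.00]
Cofactors of I−A, C_ij = (−1)^(i+j)·(minor ij) (rows/columns in the sector order above):
  C_11 = (0.90)(1.00) − (0.00)(-0.25) = 0.9000
  C_12 = −[(-0.05)(1.00) − (0.00)(-0.20)] = 0.0500
  C_13 = (-0.05)(-0.25) − (0.90)(-0.20) = 0.1925
  C_21 = −[(-0.15)(1.00) − (-0.20)(-0.25)] = 0.2000
  C_22 = (0.75)(1.00) − (-0.20)(-0.20) = 0.7100
  C_23 = −[(0.75)(-0.25) − (-0.15)(-0.20)] = 0.2175
  C_31 = (-0.15)(0.00) − (-0.20)(0.90) = 0.1800
  C_32 = −[(0.75)(0.00) − (-0.20)(-0.05)] = 0.0100
  C_33 = (0.75)(0.90) − (-0.15)(-0.05) = 0.6675
det(I−A) = Σ_j (I−A)_1j·C_1j = (0.75)(0.9000) + (-0.15)(0.0500) + (-0.20)(0.1925) = 0.6290
adj(I−A) = Cᵀ =
  [ 0.9000   0.2000   0.1800]
  [ 0.0500   0.7100   0.0100]
  [ 0.1925   0.2175   0.6675]
(I − A)⁻¹ = adj(I−A) / det(I−A) ≈
  [   1.4308     0.3180     0.2862]
  [   0.0795     1.1288     0.0159]
  [   0.3060     0.3458     1.0612]
First solve x = (I − A)⁻¹ d = adj(I−A)·d / det(I−A); in particular x_2 = (0.0500·200 + 0.7100·130 + 0.0100·200) / 0.6290 = 104.30 / 0.6290 ≈ 165.819.
Intermediate flow from 2 to 2: z_22 = a_22 · x_2 = 0.10 × 104.30 / 0.6290 = 10.43 / 0.6290 ≈ 16.6.

z_22 = 16.6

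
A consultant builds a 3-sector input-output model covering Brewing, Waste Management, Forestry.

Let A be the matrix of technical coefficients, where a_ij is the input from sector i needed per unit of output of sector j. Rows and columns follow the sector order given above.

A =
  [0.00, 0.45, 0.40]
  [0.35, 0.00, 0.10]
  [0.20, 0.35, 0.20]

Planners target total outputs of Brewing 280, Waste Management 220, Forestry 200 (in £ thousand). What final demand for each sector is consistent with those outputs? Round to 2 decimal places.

I − A =
  [   1.00    -0.45    -0.40]
  [  -0.35     1.00    -0.10]
  [  -0.20    -0.35     0.80]
d = (I − A) x:
  d_1 = (+1.00)·280 + (-0.45)·220 + (-0.40)·200 = 101.00
  d_2 = (-0.35)·280 + (+1.00)·220 + (-0.10)·200 = 102.00
  d_3 = (-0.20)·280 + (-0.35)·220 + (+0.80)·200 = 27.00

d_1 = 101.00, d_2 = 102.00, d_3 = 27.00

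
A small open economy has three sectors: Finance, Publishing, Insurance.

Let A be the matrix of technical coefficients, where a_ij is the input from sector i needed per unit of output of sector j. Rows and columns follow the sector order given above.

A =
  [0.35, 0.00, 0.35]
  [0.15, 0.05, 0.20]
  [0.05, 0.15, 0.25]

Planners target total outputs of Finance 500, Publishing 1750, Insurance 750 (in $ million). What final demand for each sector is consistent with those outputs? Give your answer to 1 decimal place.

d_F = 62.5, d_P = 1437.5, d_I = 275.0

I − A =
  [   0.65     0.00    -0.35]
  [  -0.15     0.95    -0.20]
  [  -0.05    -0.15     0.75]
d = (I − A) x:
  d_F = (+0.65)·500 + (+0.00)·1750 + (-0.35)·750 = 62.5
  d_P = (-0.15)·500 + (+0.95)·1750 + (-0.20)·750 = 1437.5
  d_I = (-0.05)·500 + (-0.15)·1750 + (+0.75)·750 = 275.0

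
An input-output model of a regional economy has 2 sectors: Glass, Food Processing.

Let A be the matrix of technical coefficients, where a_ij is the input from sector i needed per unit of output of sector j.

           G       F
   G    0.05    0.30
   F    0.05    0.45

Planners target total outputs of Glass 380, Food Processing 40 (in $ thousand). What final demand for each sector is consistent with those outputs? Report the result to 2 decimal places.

I − A =
  [   0.95    -0.30]
  [  -0.05     0.55]
d = (I − A) x:
  d_G = (+0.95)·380 + (-0.30)·40 = 349.00
  d_F = (-0.05)·380 + (+0.55)·40 = 3.00

d_G = 349.00, d_F = 3.00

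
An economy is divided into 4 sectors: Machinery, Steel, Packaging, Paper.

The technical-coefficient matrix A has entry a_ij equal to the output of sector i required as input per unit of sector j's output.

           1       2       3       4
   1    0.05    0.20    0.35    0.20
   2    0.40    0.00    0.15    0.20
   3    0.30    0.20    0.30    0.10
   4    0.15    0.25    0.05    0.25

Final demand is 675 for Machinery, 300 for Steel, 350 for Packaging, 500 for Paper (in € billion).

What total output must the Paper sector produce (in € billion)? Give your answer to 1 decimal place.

I − A =
  [   0.95    -0.20    -0.35    -0.20]
  [  -0.40     1.00    -0.15    -0.20]
  [  -0.30    -0.20     0.70    -0.10]
  [  -0.15    -0.25    -0.05     0.75]
Compute the cofactors C_ij = (−1)^(i+j)·(3×3 minor ij) of I−A; the adjugate is their transpose:
adj(I−A) = Cᵀ =
  [ 0.456750   0.202250   0.287000   0.214000]
  [ 0.268000   0.386000   0.231375   0.205250]
  [ 0.301000   0.223250   0.549000   0.213000]
  [ 0.200750   0.184000   0.171125   0.438500]
det(I−A) = Σ_j (I−A)_1j·C_1j = (0.95)(0.456750) + (-0.20)(0.268000) + (-0.35)(0.301000) + (-0.20)(0.200750) = 0.2348125
(I − A)⁻¹ = adj(I−A) / det(I−A) ≈
  [   1.9452     0.8613     1.2223     0.9114]
  [   1.1413     1.6439     0.9854     0.8741]
  [   1.2819     0.9508     2.3380     0.9071]
  [   0.8549     0.7836     0.7288     1.8674]
x = (I − A)⁻¹ d = adj(I−A)·d / det(I−A), with det(I−A) = 0.2348125:
  x_1 = (0.456750·675 + 0.202250·300 + 0.287000·350 + 0.214000·500) / 0.2348125 = 576.43125 / 0.2348125 ≈ 2454.9
  x_2 = (0.268000·675 + 0.386000·300 + 0.231375·350 + 0.205250·500) / 0.2348125 = 480.30625 / 0.2348125 ≈ 2045.5
  x_3 = (0.301000·675 + 0.223250·300 + 0.549000·350 + 0.213000·500) / 0.2348125 = 568.80 / 0.2348125 ≈ 2422.4
  x_4 = (0.200750·675 + 0.184000·300 + 0.171125·350 + 0.438500·500) / 0.2348125 = 469.85 / 0.2348125 ≈ 2001.0

x_4 = 2001.0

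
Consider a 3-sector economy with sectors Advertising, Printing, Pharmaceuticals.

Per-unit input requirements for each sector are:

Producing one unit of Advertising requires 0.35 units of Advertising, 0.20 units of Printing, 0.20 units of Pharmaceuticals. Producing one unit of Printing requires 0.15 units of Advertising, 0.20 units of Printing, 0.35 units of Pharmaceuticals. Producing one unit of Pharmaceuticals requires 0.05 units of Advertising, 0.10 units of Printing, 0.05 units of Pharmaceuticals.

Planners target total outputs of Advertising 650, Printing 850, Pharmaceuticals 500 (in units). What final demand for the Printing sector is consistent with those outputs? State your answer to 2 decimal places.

d_2 = 500.00

I − A =
  [   0.65    -0.15    -0.05]
  [  -0.20     0.80    -0.10]
  [  -0.20    -0.35     0.95]
d = (I − A) x:
  d_1 = (+0.65)·650 + (-0.15)·850 + (-0.05)·500 = 270.00
  d_2 = (-0.20)·650 + (+0.80)·850 + (-0.10)·500 = 500.00
  d_3 = (-0.20)·650 + (-0.35)·850 + (+0.95)·500 = 47.50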